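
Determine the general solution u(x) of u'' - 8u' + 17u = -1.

u = -1/17 + C1*cos(x)*exp(4*x) + C2*exp(4*x)*sin(x)

Characteristic equation r² - 8r + 17 = 0 has discriminant (-8)² - 4·(17) = -4 < 0, so r = 4 ± i.
Hence u_h = C1*cos(x)*exp(4*x) + C2*exp(4*x)*sin(x).
For the particular solution try u_p = A0. Substituting and matching coefficients of each power of x gives A0 = -1/17, so u_p = -1/17.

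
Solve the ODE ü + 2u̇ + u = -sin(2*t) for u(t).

Characteristic equation r² + 2r + 1 = 0 has discriminant (2)² - 4·(1) = 0, so r = -1 is a repeated root.
Hence u_h = (C1 + C2*t)*exp(-t).
Try u_p = A*cos(2*t) + B*sin(2*t). Substituting and equating the coefficients of cos(2t) and sin(2t) gives A = 4/25, B = 3/25, so u_p = 3*sin(2*t)/25 + 4*cos(2*t)/25.

u = 3*sin(2*t)/25 + 4*cos(2*t)/25 + C1*exp(-t) + C2*t*exp(-t)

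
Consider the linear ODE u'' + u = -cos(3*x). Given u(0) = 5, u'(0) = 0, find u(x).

Characteristic equation r² + 1 = 0 has discriminant (0)² - 4·(1) = -4 < 0, so r = ± i.
Hence u_h = C1*cos(x) + C2*sin(x).
Try u_p = A*cos(3*x) + B*sin(3*x). Substituting and equating the coefficients of cos(3x) and sin(3x) gives A = 1/8, B = 0, so u_p = cos(3*x)/8.
General solution: u = cos(3*x)/8 + C1*cos(x) + C2*sin(x).
Apply the initial conditions: u(0) = 1/8 + C1 = 5 and u'(0) = C2 = 0. Solving gives C1 = 39/8, C2 = 0.

u = cos(3*x)/8 + 39*cos(x)/8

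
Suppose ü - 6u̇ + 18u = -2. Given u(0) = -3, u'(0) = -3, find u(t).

u = -1/9 - 26*cos(3*t)*exp(3*t)/9 + 17*exp(3*t)*sin(3*t)/9

Characteristic equation r² - 6r + 18 = 0 has discriminant (-6)² - 4·(18) = -36 < 0, so r = 3 ± 3i.
Hence u_h = C1*cos(3*t)*exp(3*t) + C2*exp(3*t)*sin(3*t).
For the particular solution try u_p = A0. Substituting and matching coefficients of each power of t gives A0 = -1/9, so u_p = -1/9.
General solution: u = -1/9 + C1*cos(3*t)*exp(3*t) + C2*exp(3*t)*sin(3*t).
Apply the initial conditions: u(0) = -1/9 + C1 = -3 and u'(0) = 3*C1 + 3*C2 = -3. Solving gives C1 = -26/9, C2 = 17/9.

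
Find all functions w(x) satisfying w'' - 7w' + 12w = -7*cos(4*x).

w = 7*cos(4*x)/200 + 49*sin(4*x)/200 + C1*exp(3*x) + C2*exp(4*x)

Characteristic equation r² - 7r + 12 = 0 factors as (r - 3)(r - 4) = 0, so r = 3, 4.
Hence w_h = C1*exp(3*x) + C2*exp(4*x).
Try w_p = A*cos(4*x) + B*sin(4*x). Substituting and equating the coefficients of cos(4x) and sin(4x) gives A = 7/200, B = 49/200, so w_p = 7*cos(4*x)/200 + 49*sin(4*x)/200.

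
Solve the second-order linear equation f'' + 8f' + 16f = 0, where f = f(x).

f = C1*exp(-4*x) + C2*x*exp(-4*x)

Characteristic equation r² + 8r + 16 = 0 has discriminant (8)² - 4·(16) = 0, so r = -4 is a repeated root.
Hence f_h = (C1 + C2*x)*exp(-4*x).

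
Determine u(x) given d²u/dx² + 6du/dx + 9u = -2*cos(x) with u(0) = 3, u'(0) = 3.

Characteristic equation r² + 6r + 9 = 0 has discriminant (6)² - 4·(9) = 0, so r = -3 is a repeated root.
Hence u_h = (C1 + C2*x)*exp(-3*x).
Try u_p = A*cos(x) + B*sin(x). Substituting and equating the coefficients of cos(x) and sin(x) gives A = -4/25, B = -3/25, so u_p = -4*cos(x)/25 - 3*sin(x)/25.
General solution: u = -4*cos(x)/25 - 3*sin(x)/25 + C1*exp(-3*x) + C2*x*exp(-3*x).
Apply the initial conditions: u(0) = -4/25 + C1 = 3 and u'(0) = -3/25 + C2 - 3*C1 = 3. Solving gives C1 = 79/25, C2 = 63/5.

u = -4*cos(x)/25 - 3*sin(x)/25 + 79*exp(-3*x)/25 + 63*x*exp(-3*x)/5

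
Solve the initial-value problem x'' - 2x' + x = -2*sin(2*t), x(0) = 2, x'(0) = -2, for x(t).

Characteristic equation r² - 2r + 1 = 0 has discriminant (-2)² - 4·(1) = 0, so r = 1 is a repeated root.
Hence x_h = (C1 + C2*t)*exp(t).
Try x_p = A*cos(2*t) + B*sin(2*t). Substituting and equating the coefficients of cos(2t) and sin(2t) gives A = -8/25, B = 6/25, so x_p = -8*cos(2*t)/25 + 6*sin(2*t)/25.
General solution: x = -8*cos(2*t)/25 + 6*sin(2*t)/25 + C1*exp(t) + C2*t*exp(t).
Apply the initial conditions: x(0) = -8/25 + C1 = 2 and x'(0) = 12/25 + C1 + C2 = -2. Solving gives C1 = 58/25, C2 = -24/5.

x = -8*cos(2*t)/25 + 6*sin(2*t)/25 + 58*exp(t)/25 - 24*t*exp(t)/5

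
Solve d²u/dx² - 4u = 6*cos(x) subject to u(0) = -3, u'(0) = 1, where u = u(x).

Characteristic equation r² - 4 = 0 factors as (r + 2)(r - 2) = 0, so r = -2, 2.
Hence u_h = C1*exp(-2*x) + C2*exp(2*x).
Try u_p = A*cos(x) + B*sin(x). Substituting and equating the coefficients of cos(x) and sin(x) gives A = -6/5, B = 0, so u_p = -6*cos(x)/5.
General solution: u = -6*cos(x)/5 + C1*exp(-2*x) + C2*exp(2*x).
Apply the initial conditions: u(0) = -6/5 + C1 + C2 = -3 and u'(0) = -2*C1 + 2*C2 = 1. Solving gives C1 = -23/20, C2 = -13/20.

u = -23*exp(-2*x)/20 - 13*exp(2*x)/20 - 6*cos(x)/5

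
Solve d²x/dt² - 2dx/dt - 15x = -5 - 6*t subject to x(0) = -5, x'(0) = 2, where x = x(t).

x = 7/25 - 89*exp(5*t)/50 - 7*exp(-3*t)/2 + 2*t/5

Characteristic equation r² - 2r - 15 = 0 factors as (r + 3)(r - 5) = 0, so r = -3, 5.
Hence x_h = C1*exp(-3*t) + C2*exp(5*t).
For the particular solution try x_p = A0 + A1*t. Substituting and matching coefficients of each power of t gives A0 = 7/25, A1 = 2/5, so x_p = 7/25 + 2*t/5.
General solution: x = 7/25 + 2*t/5 + C1*exp(-3*t) + C2*exp(5*t).
Apply the initial conditions: x(0) = 7/25 + C1 + C2 = -5 and x'(0) = 2/5 - 3*C1 + 5*C2 = 2. Solving gives C1 = -7/2, C2 = -89/50.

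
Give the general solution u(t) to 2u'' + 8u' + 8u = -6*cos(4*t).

Divide through by 2: u'' + 4u' + 4u = -3*cos(4*t).
Characteristic equation r² + 4r + 4 = 0 has discriminant (4)² - 4·(4) = 0, so r = -2 is a repeated root.
Hence u_h = (C1 + C2*t)*exp(-2*t).
Try u_p = A*cos(4*t) + B*sin(4*t). Substituting and equating the coefficients of cos(4t) and sin(4t) gives A = 9/100, B = -3/25, so u_p = -3*sin(4*t)/25 + 9*cos(4*t)/100.

u = -3*sin(4*t)/25 + 9*cos(4*t)/100 + C1*exp(-2*t) + C2*t*exp(-2*t)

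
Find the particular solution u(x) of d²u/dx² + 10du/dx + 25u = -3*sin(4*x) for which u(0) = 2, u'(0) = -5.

u = -27*sin(4*x)/1681 + 120*cos(4*x)/1681 + 3242*exp(-5*x)/1681 + 193*x*exp(-5*x)/41

Characteristic equation r² + 10r + 25 = 0 has discriminant (10)² - 4·(25) = 0, so r = -5 is a repeated root.
Hence u_h = (C1 + C2*x)*exp(-5*x).
Try u_p = A*cos(4*x) + B*sin(4*x). Substituting and equating the coefficients of cos(4x) and sin(4x) gives A = 120/1681, B = -27/1681, so u_p = -27*sin(4*x)/1681 + 120*cos(4*x)/1681.
General solution: u = -27*sin(4*x)/1681 + 120*cos(4*x)/1681 + C1*exp(-5*x) + C2*x*exp(-5*x).
Apply the initial conditions: u(0) = 120/1681 + C1 = 2 and u'(0) = -108/1681 + C2 - 5*C1 = -5. Solving gives C1 = 3242/1681, C2 = 193/41.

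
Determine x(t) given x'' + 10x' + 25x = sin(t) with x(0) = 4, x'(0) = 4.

x = -5*cos(t)/338 + 6*sin(t)/169 + 1357*exp(-5*t)/338 + 625*t*exp(-5*t)/26

Characteristic equation r² + 10r + 25 = 0 has discriminant (10)² - 4·(25) = 0, so r = -5 is a repeated root.
Hence x_h = (C1 + C2*t)*exp(-5*t).
Try x_p = A*cos(t) + B*sin(t). Substituting and equating the coefficients of cos(t) and sin(t) gives A = -5/338, B = 6/169, so x_p = -5*cos(t)/338 + 6*sin(t)/169.
General solution: x = -5*cos(t)/338 + 6*sin(t)/169 + C1*exp(-5*t) + C2*t*exp(-5*t).
Apply the initial conditions: x(0) = -5/338 + C1 = 4 and x'(0) = 6/169 + C2 - 5*C1 = 4. Solving gives C1 = 1357/338, C2 = 625/26.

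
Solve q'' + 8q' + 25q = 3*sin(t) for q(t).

q = -3*cos(t)/80 + 9*sin(t)/80 + C1*cos(3*t)*exp(-4*t) + C2*exp(-4*t)*sin(3*t)

Characteristic equation r² + 8r + 25 = 0 has discriminant (8)² - 4·(25) = -36 < 0, so r = -4 ± 3i.
Hence q_h = C1*cos(3*t)*exp(-4*t) + C2*exp(-4*t)*sin(3*t).
Try q_p = A*cos(t) + B*sin(t). Substituting and equating the coefficients of cos(t) and sin(t) gives A = -3/80, B = 9/80, so q_p = -3*cos(t)/80 + 9*sin(t)/80.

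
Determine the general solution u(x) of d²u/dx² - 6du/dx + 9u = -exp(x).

u = -exp(x)/4 + C1*exp(3*x) + C2*x*exp(3*x)

Characteristic equation r² - 6r + 9 = 0 has discriminant (-6)² - 4·(9) = 0, so r = 3 is a repeated root.
Hence u_h = (C1 + C2*x)*exp(3*x).
Try u_p = A*exp(x). Substituting into the equation and dividing by exp(x) gives A = -1/4, so u_p = -exp(x)/4.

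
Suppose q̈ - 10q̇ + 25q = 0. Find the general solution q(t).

q = C1*exp(5*t) + C2*t*exp(5*t)

Characteristic equation r² - 10r + 25 = 0 has discriminant (-10)² - 4·(25) = 0, so r = 5 is a repeated root.
Hence q_h = (C1 + C2*t)*exp(5*t).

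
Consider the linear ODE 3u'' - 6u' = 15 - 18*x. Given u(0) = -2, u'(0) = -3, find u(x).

u = -1 - x - exp(2*x) + 3*x**2/2

Divide through by 3: u'' - 2u' = 5 - 6*x.
Characteristic equation r² - 2r = 0 factors as (r - 2)r = 0, so r = 2, 0.
Hence u_h = C1*exp(2*x) + C2.
Since 0 is a characteristic root (multiplicity 1), multiply the polynomial trial by x: try u_p = x*(A0 + A1*x). Substituting and matching coefficients of each power of x gives A0 = -1, A1 = 3/2, so u_p = -x + 3*x^2/2.
General solution: u = C2 - x + 3*x^2/2 + C1*exp(2*x).
Apply the initial conditions: u(0) = C1 + C2 = -2 and u'(0) = -1 + 2*C1 = -3. Solving gives C1 = -1, C2 = -1.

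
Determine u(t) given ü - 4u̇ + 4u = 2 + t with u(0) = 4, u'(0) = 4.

Characteristic equation r² - 4r + 4 = 0 has discriminant (-4)² - 4·(4) = 0, so r = 2 is a repeated root.
Hence u_h = (C1 + C2*t)*exp(2*t).
For the particular solution try u_p = A0 + A1*t. Substituting and matching coefficients of each power of t gives A0 = 3/4, A1 = 1/4, so u_p = 3/4 + t/4.
General solution: u = 3/4 + t/4 + C1*exp(2*t) + C2*t*exp(2*t).
Apply the initial conditions: u(0) = 3/4 + C1 = 4 and u'(0) = 1/4 + C2 + 2*C1 = 4. Solving gives C1 = 13/4, C2 = -11/4.

u = 3/4 + t/4 + 13*exp(2*t)/4 - 11*t*exp(2*t)/4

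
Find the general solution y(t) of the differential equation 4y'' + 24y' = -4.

y = C2 - t/6 + C1*exp(-6*t)

Divide through by 4: y'' + 6y' = -1.
Characteristic equation r² + 6r = 0 factors as (r + 6)r = 0, so r = -6, 0.
Hence y_h = C1*exp(-6*t) + C2.
Since 1 solves the homogeneous equation (r = 0 is a root of multiplicity 1), multiply the trial by t. Try y_p = A*t. Substituting into the equation and dividing by 1 gives A = -1/6, so y_p = -t/6.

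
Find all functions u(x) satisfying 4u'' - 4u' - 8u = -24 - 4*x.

Divide through by 4: u'' - u' - 2u = -6 - x.
Characteristic equation r² - r - 2 = 0 factors as (r - 2)(r + 1) = 0, so r = 2, -1.
Hence u_h = C1*exp(2*x) + C2*exp(-x).
For the particular solution try u_p = A0 + A1*x. Substituting and matching coefficients of each power of x gives A0 = 11/4, A1 = 1/2, so u_p = 11/4 + x/2.

u = 11/4 + x/2 + C1*exp(2*x) + C2*exp(-x)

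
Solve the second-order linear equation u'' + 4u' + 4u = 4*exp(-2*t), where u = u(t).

Characteristic equation r² + 4r + 4 = 0 has discriminant (4)² - 4·(4) = 0, so r = -2 is a repeated root.
Hence u_h = (C1 + C2*t)*exp(-2*t).
Since exp(-2*t) solves the homogeneous equation (r = -2 is a root of multiplicity 2), multiply the trial by t^2. Try u_p = A*t^2*exp(-2*t). Substituting into the equation and dividing by exp(-2*t) gives A = 2, so u_p = 2*t^2*exp(-2*t).

u = C1*exp(-2*t) + 2*t**2*exp(-2*t) + C2*t*exp(-2*t)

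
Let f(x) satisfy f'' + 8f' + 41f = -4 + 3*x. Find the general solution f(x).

f = -188/1681 + 3*x/41 + C1*cos(5*x)*exp(-4*x) + C2*exp(-4*x)*sin(5*x)

Characteristic equation r² + 8r + 41 = 0 has discriminant (8)² - 4·(41) = -100 < 0, so r = -4 ± 5i.
Hence f_h = C1*cos(5*x)*exp(-4*x) + C2*exp(-4*x)*sin(5*x).
For the particular solution try f_p = A0 + A1*x. Substituting and matching coefficients of each power of x gives A0 = -188/1681, A1 = 3/41, so f_p = -188/1681 + 3*x/41.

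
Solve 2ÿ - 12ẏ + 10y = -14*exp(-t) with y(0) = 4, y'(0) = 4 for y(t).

y = -7*exp(-t)/12 - 7*exp(5*t)/24 + 39*exp(t)/8

Divide through by 2: y'' - 6y' + 5y = -7*exp(-t).
Characteristic equation r² - 6r + 5 = 0 factors as (r - 5)(r - 1) = 0, so r = 5, 1.
Hence y_h = C1*exp(5*t) + C2*exp(t).
Try y_p = A*exp(-t). Substituting into the equation and dividing by exp(-t) gives A = -7/12, so y_p = -7*exp(-t)/12.
General solution: y = -7*exp(-t)/12 + C1*exp(5*t) + C2*exp(t).
Apply the initial conditions: y(0) = -7/12 + C1 + C2 = 4 and y'(0) = 7/12 + C2 + 5*C1 = 4. Solving gives C1 = -7/24, C2 = 39/8.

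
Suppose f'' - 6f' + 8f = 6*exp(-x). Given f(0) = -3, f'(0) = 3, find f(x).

Characteristic equation r² - 6r + 8 = 0 factors as (r - 2)(r - 4) = 0, so r = 2, 4.
Hence f_h = C1*exp(2*x) + C2*exp(4*x).
Try f_p = A*exp(-x). Substituting into the equation and dividing by exp(-x) gives A = 2/5, so f_p = 2*exp(-x)/5.
General solution: f = 2*exp(-x)/5 + C1*exp(2*x) + C2*exp(4*x).
Apply the initial conditions: f(0) = 2/5 + C1 + C2 = -3 and f'(0) = -2/5 + 2*C1 + 4*C2 = 3. Solving gives C1 = -17/2, C2 = 51/10.

f = -17*exp(2*x)/2 + 2*exp(-x)/5 + 51*exp(4*x)/10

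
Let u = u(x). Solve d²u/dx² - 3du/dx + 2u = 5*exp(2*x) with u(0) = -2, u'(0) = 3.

u = -2*exp(x) + 5*x*exp(2*x)

Characteristic equation r² - 3r + 2 = 0 factors as (r - 1)(r - 2) = 0, so r = 1, 2.
Hence u_h = C1*exp(x) + C2*exp(2*x).
Since exp(2*x) solves the homogeneous equation (r = 2 is a root of multiplicity 1), multiply the trial by x. Try u_p = A*x*exp(2*x). Substituting into the equation and dividing by exp(2*x) gives A = 5, so u_p = 5*x*exp(2*x).
General solution: u = C1*exp(x) + C2*exp(2*x) + 5*x*exp(2*x).
Apply the initial conditions: u(0) = C1 + C2 = -2 and u'(0) = 5 + C1 + 2*C2 = 3. Solving gives C1 = -2, C2 = 0.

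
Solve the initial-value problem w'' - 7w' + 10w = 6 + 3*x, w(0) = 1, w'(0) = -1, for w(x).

w = 81/100 - 14*exp(5*x)/25 + 3*exp(2*x)/4 + 3*x/10

Characteristic equation r² - 7r + 10 = 0 factors as (r - 5)(r - 2) = 0, so r = 5, 2.
Hence w_h = C1*exp(5*x) + C2*exp(2*x).
For the particular solution try w_p = A0 + A1*x. Substituting and matching coefficients of each power of x gives A0 = 81/100, A1 = 3/10, so w_p = 81/100 + 3*x/10.
General solution: w = 81/100 + 3*x/10 + C1*exp(5*x) + C2*exp(2*x).
Apply the initial conditions: w(0) = 81/100 + C1 + C2 = 1 and w'(0) = 3/10 + 2*C2 + 5*C1 = -1. Solving gives C1 = -14/25, C2 = 3/4.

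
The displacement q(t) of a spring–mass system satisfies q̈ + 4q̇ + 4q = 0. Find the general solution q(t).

Characteristic equation r² + 4r + 4 = 0 has discriminant (4)² - 4·(4) = 0, so r = -2 is a repeated root.
Hence q_h = (C1 + C2*t)*exp(-2*t).

q = C1*exp(-2*t) + C2*t*exp(-2*t)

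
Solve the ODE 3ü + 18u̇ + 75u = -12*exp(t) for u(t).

Divide through by 3: u'' + 6u' + 25u = -4*exp(t).
Characteristic equation r² + 6r + 25 = 0 has discriminant (6)² - 4·(25) = -64 < 0, so r = -3 ± 4i.
Hence u_h = C1*cos(4*t)*exp(-3*t) + C2*exp(-3*t)*sin(4*t).
Try u_p = A*exp(t). Substituting into the equation and dividing by exp(t) gives A = -1/8, so u_p = -exp(t)/8.

u = -exp(t)/8 + C1*cos(4*t)*exp(-3*t) + C2*exp(-3*t)*sin(4*t)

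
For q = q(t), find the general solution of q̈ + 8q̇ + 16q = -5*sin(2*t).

Characteristic equation r² + 8r + 16 = 0 has discriminant (8)² - 4·(16) = 0, so r = -4 is a repeated root.
Hence q_h = (C1 + C2*t)*exp(-4*t).
Try q_p = A*cos(2*t) + B*sin(2*t). Substituting and equating the coefficients of cos(2t) and sin(2t) gives A = 1/5, B = -3/20, so q_p = -3*sin(2*t)/20 + cos(2*t)/5.

q = -3*sin(2*t)/20 + cos(2*t)/5 + C1*exp(-4*t) + C2*t*exp(-4*t)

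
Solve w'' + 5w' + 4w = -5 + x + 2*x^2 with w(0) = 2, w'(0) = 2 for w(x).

Characteristic equation r² + 5r + 4 = 0 factors as (r + 1)(r + 4) = 0, so r = -1, -4.
Hence w_h = C1*exp(-x) + C2*exp(-4*x).
For the particular solution try w_p = A0 + A1*x + A2*x^2. Substituting and matching coefficients of each power of x gives A0 = -1/4, A1 = -1, A2 = 1/2, so w_p = -1/4 + x^2/2 - x.
General solution: w = -1/4 + x^2/2 - x + C1*exp(-x) + C2*exp(-4*x).
Apply the initial conditions: w(0) = -1/4 + C1 + C2 = 2 and w'(0) = -1 - C1 - 4*C2 = 2. Solving gives C1 = 4, C2 = -7/4.

w = -1/4 + x**2/2 - x + 4*exp(-x) - 7*exp(-4*x)/4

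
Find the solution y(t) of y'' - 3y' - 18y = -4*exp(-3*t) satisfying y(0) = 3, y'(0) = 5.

Characteristic equation r² - 3r - 18 = 0 factors as (r - 6)(r + 3) = 0, so r = 6, -3.
Hence y_h = C1*exp(6*t) + C2*exp(-3*t).
Since exp(-3*t) solves the homogeneous equation (r = -3 is a root of multiplicity 1), multiply the trial by t. Try y_p = A*t*exp(-3*t). Substituting into the equation and dividing by exp(-3*t) gives A = 4/9, so y_p = 4*t*exp(-3*t)/9.
General solution: y = C1*exp(6*t) + C2*exp(-3*t) + 4*t*exp(-3*t)/9.
Apply the initial conditions: y(0) = C1 + C2 = 3 and y'(0) = 4/9 - 3*C2 + 6*C1 = 5. Solving gives C1 = 122/81, C2 = 121/81.

y = 121*exp(-3*t)/81 + 122*exp(6*t)/81 + 4*t*exp(-3*t)/9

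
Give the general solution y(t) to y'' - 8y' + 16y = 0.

y = C1*exp(4*t) + C2*t*exp(4*t)

Characteristic equation r² - 8r + 16 = 0 has discriminant (-8)² - 4·(16) = 0, so r = 4 is a repeated root.
Hence y_h = (C1 + C2*t)*exp(4*t).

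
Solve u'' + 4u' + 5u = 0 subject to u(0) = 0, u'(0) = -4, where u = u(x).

Characteristic equation r² + 4r + 5 = 0 has discriminant (4)² - 4·(5) = -4 < 0, so r = -2 ± i.
Hence u_h = C1*cos(x)*exp(-2*x) + C2*exp(-2*x)*sin(x).
Apply the initial conditions: u(0) = C1 = 0 and u'(0) = C2 - 2*C1 = -4. Solving gives C1 = 0, C2 = -4.

u = -4*exp(-2*x)*sin(x)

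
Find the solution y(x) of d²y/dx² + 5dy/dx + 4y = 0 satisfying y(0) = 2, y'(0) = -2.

Characteristic equation r² + 5r + 4 = 0 factors as (r + 1)(r + 4) = 0, so r = -1, -4.
Hence y_h = C1*exp(-x) + C2*exp(-4*x).
Apply the initial conditions: y(0) = C1 + C2 = 2 and y'(0) = -C1 - 4*C2 = -2. Solving gives C1 = 2, C2 = 0.

y = 2*exp(-x)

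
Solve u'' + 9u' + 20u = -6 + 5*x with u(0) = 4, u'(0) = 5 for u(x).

u = -33/80 - 112*exp(-5*x)/5 + x/4 + 429*exp(-4*x)/16

Characteristic equation r² + 9r + 20 = 0 factors as (r + 4)(r + 5) = 0, so r = -4, -5.
Hence u_h = C1*exp(-4*x) + C2*exp(-5*x).
For the particular solution try u_p = A0 + A1*x. Substituting and matching coefficients of each power of x gives A0 = -33/80, A1 = 1/4, so u_p = -33/80 + x/4.
General solution: u = -33/80 + x/4 + C1*exp(-4*x) + C2*exp(-5*x).
Apply the initial conditions: u(0) = -33/80 + C1 + C2 = 4 and u'(0) = 1/4 - 5*C2 - 4*C1 = 5. Solving gives C1 = 429/16, C2 = -112/5.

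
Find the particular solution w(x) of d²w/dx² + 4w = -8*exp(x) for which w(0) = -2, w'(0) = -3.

Characteristic equation r² + 4 = 0 has discriminant (0)² - 4·(4) = -16 < 0, so r = ± 2i.
Hence w_h = C1*cos(2*x) + C2*sin(2*x).
Try w_p = A*exp(x). Substituting into the equation and dividing by exp(x) gives A = -8/5, so w_p = -8*exp(x)/5.
General solution: w = -8*exp(x)/5 + C1*cos(2*x) + C2*sin(2*x).
Apply the initial conditions: w(0) = -8/5 + C1 = -2 and w'(0) = -8/5 + 2*C2 = -3. Solving gives C1 = -2/5, C2 = -7/10.

w = -8*exp(x)/5 - 7*sin(2*x)/10 - 2*cos(2*x)/5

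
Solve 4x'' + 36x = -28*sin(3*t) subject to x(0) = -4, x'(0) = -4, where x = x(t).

Divide through by 4: x'' + 9x = -7*sin(3*t).
Characteristic equation r² + 9 = 0 has discriminant (0)² - 4·(9) = -36 < 0, so r = ± 3i.
Hence x_h = C1*cos(3*t) + C2*sin(3*t).
Since ±3i are characteristic roots, multiply the trial by t. Try x_p = t*(A*cos(3*t) + B*sin(3*t)). Substituting and equating the coefficients of cos(3t) and sin(3t) gives A = 7/6, B = 0, so x_p = 7*t*cos(3*t)/6.
General solution: x = C1*cos(3*t) + C2*sin(3*t) + 7*t*cos(3*t)/6.
Apply the initial conditions: x(0) = C1 = -4 and x'(0) = 7/6 + 3*C2 = -4. Solving gives C1 = -4, C2 = -31/18.

x = -4*cos(3*t) - 31*sin(3*t)/18 + 7*t*cos(3*t)/6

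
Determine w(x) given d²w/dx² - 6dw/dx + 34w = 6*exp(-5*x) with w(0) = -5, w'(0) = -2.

w = 6*exp(-5*x)/89 - 451*cos(5*x)*exp(3*x)/89 + 241*exp(3*x)*sin(5*x)/89

Characteristic equation r² - 6r + 34 = 0 has discriminant (-6)² - 4·(34) = -100 < 0, so r = 3 ± 5i.
Hence w_h = C1*cos(5*x)*exp(3*x) + C2*exp(3*x)*sin(5*x).
Try w_p = A*exp(-5*x). Substituting into the equation and dividing by exp(-5*x) gives A = 6/89, so w_p = 6*exp(-5*x)/89.
General solution: w = 6*exp(-5*x)/89 + C1*cos(5*x)*exp(3*x) + C2*exp(3*x)*sin(5*x).
Apply the initial conditions: w(0) = 6/89 + C1 = -5 and w'(0) = -30/89 + 3*C1 + 5*C2 = -2. Solving gives C1 = -451/89, C2 = 241/89.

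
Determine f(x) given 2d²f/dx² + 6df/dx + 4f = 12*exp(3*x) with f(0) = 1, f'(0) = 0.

Divide through by 2: f'' + 3f' + 2f = 6*exp(3*x).
Characteristic equation r² + 3r + 2 = 0 factors as (r + 1)(r + 2) = 0, so r = -1, -2.
Hence f_h = C1*exp(-x) + C2*exp(-2*x).
Try f_p = A*exp(3*x). Substituting into the equation and dividing by exp(3*x) gives A = 3/10, so f_p = 3*exp(3*x)/10.
General solution: f = 3*exp(3*x)/10 + C1*exp(-x) + C2*exp(-2*x).
Apply the initial conditions: f(0) = 3/10 + C1 + C2 = 1 and f'(0) = 9/10 - C1 - 2*C2 = 0. Solving gives C1 = 1/2, C2 = 1/5.

f = exp(-x)/2 + exp(-2*x)/5 + 3*exp(3*x)/10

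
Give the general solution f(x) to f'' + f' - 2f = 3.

f = -3/2 + C1*exp(x) + C2*exp(-2*x)

Characteristic equation r² + r - 2 = 0 factors as (r - 1)(r + 2) = 0, so r = 1, -2.
Hence f_h = C1*exp(x) + C2*exp(-2*x).
For the particular solution try f_p = A0. Substituting and matching coefficients of each power of x gives A0 = -3/2, so f_p = -3/2.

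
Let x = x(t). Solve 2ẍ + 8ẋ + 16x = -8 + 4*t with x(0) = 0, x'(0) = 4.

Divide through by 2: x'' + 4x' + 8x = -4 + 2*t.
Characteristic equation r² + 4r + 8 = 0 has discriminant (4)² - 4·(8) = -16 < 0, so r = -2 ± 2i.
Hence x_h = C1*cos(2*t)*exp(-2*t) + C2*exp(-2*t)*sin(2*t).
For the particular solution try x_p = A0 + A1*t. Substituting and matching coefficients of each power of t gives A0 = -5/8, A1 = 1/4, so x_p = -5/8 + t/4.
General solution: x = -5/8 + t/4 + C1*cos(2*t)*exp(-2*t) + C2*exp(-2*t)*sin(2*t).
Apply the initial conditions: x(0) = -5/8 + C1 = 0 and x'(0) = 1/4 - 2*C1 + 2*C2 = 4. Solving gives C1 = 5/8, C2 = 5/2.

x = -5/8 + t/4 + 5*exp(-2*t)*sin(2*t)/2 + 5*cos(2*t)*exp(-2*t)/8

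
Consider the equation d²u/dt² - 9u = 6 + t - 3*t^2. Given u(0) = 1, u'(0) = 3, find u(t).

u = -16/27 - t/9 + t**2/3 + 5*exp(-3*t)/18 + 71*exp(3*t)/54

Characteristic equation r² - 9 = 0 factors as (r - 3)(r + 3) = 0, so r = 3, -3.
Hence u_h = C1*exp(3*t) + C2*exp(-3*t).
For the particular solution try u_p = A0 + A1*t + A2*t^2. Substituting and matching coefficients of each power of t gives A0 = -16/27, A1 = -1/9, A2 = 1/3, so u_p = -16/27 - t/9 + t^2/3.
General solution: u = -16/27 - t/9 + t^2/3 + C1*exp(3*t) + C2*exp(-3*t).
Apply the initial conditions: u(0) = -16/27 + C1 + C2 = 1 and u'(0) = -1/9 - 3*C2 + 3*C1 = 3. Solving gives C1 = 71/54, C2 = 5/18.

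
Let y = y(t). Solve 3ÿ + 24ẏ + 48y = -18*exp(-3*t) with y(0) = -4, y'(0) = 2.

y = -6*exp(-3*t) + 2*exp(-4*t) - 8*t*exp(-4*t)

Divide through by 3: y'' + 8y' + 16y = -6*exp(-3*t).
Characteristic equation r² + 8r + 16 = 0 has discriminant (8)² - 4·(16) = 0, so r = -4 is a repeated root.
Hence y_h = (C1 + C2*t)*exp(-4*t).
Try y_p = A*exp(-3*t). Substituting into the equation and dividing by exp(-3*t) gives A = -6, so y_p = -6*exp(-3*t).
General solution: y = -6*exp(-3*t) + C1*exp(-4*t) + C2*t*exp(-4*t).
Apply the initial conditions: y(0) = -6 + C1 = -4 and y'(0) = 18 + C2 - 4*C1 = 2. Solving gives C1 = 2, C2 = -8.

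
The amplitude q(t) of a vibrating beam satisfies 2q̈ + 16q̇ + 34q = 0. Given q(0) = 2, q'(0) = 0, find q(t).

Divide through by 2: q'' + 8q' + 17q = 0.
Characteristic equation r² + 8r + 17 = 0 has discriminant (8)² - 4·(17) = -4 < 0, so r = -4 ± i.
Hence q_h = C1*cos(t)*exp(-4*t) + C2*exp(-4*t)*sin(t).
Apply the initial conditions: q(0) = C1 = 2 and q'(0) = C2 - 4*C1 = 0. Solving gives C1 = 2, C2 = 8.

q = 2*cos(t)*exp(-4*t) + 8*exp(-4*t)*sin(t)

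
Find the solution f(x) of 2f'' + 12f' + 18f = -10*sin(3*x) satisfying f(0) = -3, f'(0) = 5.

f = -59*exp(-3*x)/18 + 5*cos(3*x)/18 - 29*x*exp(-3*x)/6

Divide through by 2: f'' + 6f' + 9f = -5*sin(3*x).
Characteristic equation r² + 6r + 9 = 0 has discriminant (6)² - 4·(9) = 0, so r = -3 is a repeated root.
Hence f_h = (C1 + C2*x)*exp(-3*x).
Try f_p = A*cos(3*x) + B*sin(3*x). Substituting and equating the coefficients of cos(3x) and sin(3x) gives A = 5/18, B = 0, so f_p = 5*cos(3*x)/18.
General solution: f = 5*cos(3*x)/18 + C1*exp(-3*x) + C2*x*exp(-3*x).
Apply the initial conditions: f(0) = 5/18 + C1 = -3 and f'(0) = C2 - 3*C1 = 5. Solving gives C1 = -59/18, C2 = -29/6.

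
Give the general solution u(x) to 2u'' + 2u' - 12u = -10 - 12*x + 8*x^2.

Divide through by 2: u'' + u' - 6u = -5 - 6*x + 4*x^2.
Characteristic equation r² + r - 6 = 0 factors as (r + 3)(r - 2) = 0, so r = -3, 2.
Hence u_h = C1*exp(-3*x) + C2*exp(2*x).
For the particular solution try u_p = A0 + A1*x + A2*x^2. Substituting and matching coefficients of each power of x gives A0 = 20/27, A1 = 7/9, A2 = -2/3, so u_p = 20/27 - 2*x^2/3 + 7*x/9.

u = 20/27 - 2*x**2/3 + 7*x/9 + C1*exp(-3*x) + C2*exp(2*x)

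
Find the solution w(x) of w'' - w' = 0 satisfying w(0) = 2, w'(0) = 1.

Characteristic equation r² - r = 0 factors as (r - 1)r = 0, so r = 1, 0.
Hence w_h = C1*exp(x) + C2.
Apply the initial conditions: w(0) = C1 + C2 = 2 and w'(0) = C1 = 1. Solving gives C1 = 1, C2 = 1.

w = 1 + exp(x)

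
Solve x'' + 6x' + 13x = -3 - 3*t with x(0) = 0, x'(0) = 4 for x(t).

x = -21/169 - 3*t/13 + 21*cos(2*t)*exp(-3*t)/169 + 389*exp(-3*t)*sin(2*t)/169

Characteristic equation r² + 6r + 13 = 0 has discriminant (6)² - 4·(13) = -16 < 0, so r = -3 ± 2i.
Hence x_h = C1*cos(2*t)*exp(-3*t) + C2*exp(-3*t)*sin(2*t).
For the particular solution try x_p = A0 + A1*t. Substituting and matching coefficients of each power of t gives A0 = -21/169, A1 = -3/13, so x_p = -21/169 - 3*t/13.
General solution: x = -21/169 - 3*t/13 + C1*cos(2*t)*exp(-3*t) + C2*exp(-3*t)*sin(2*t).
Apply the initial conditions: x(0) = -21/169 + C1 = 0 and x'(0) = -3/13 - 3*C1 + 2*C2 = 4. Solving gives C1 = 21/169, C2 = 389/169.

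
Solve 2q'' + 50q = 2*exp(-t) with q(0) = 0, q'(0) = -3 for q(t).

Divide through by 2: q'' + 25q = exp(-t).
Characteristic equation r² + 25 = 0 has discriminant (0)² - 4·(25) = -100 < 0, so r = ± 5i.
Hence q_h = C1*cos(5*t) + C2*sin(5*t).
Try q_p = A*exp(-t). Substituting into the equation and dividing by exp(-t) gives A = 1/26, so q_p = exp(-t)/26.
General solution: q = exp(-t)/26 + C1*cos(5*t) + C2*sin(5*t).
Apply the initial conditions: q(0) = 1/26 + C1 = 0 and q'(0) = -1/26 + 5*C2 = -3. Solving gives C1 = -1/26, C2 = -77/130.

q = -77*sin(5*t)/130 - cos(5*t)/26 + exp(-t)/26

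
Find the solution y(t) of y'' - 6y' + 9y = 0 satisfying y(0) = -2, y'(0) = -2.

y = -2*exp(3*t) + 4*t*exp(3*t)

Characteristic equation r² - 6r + 9 = 0 has discriminant (-6)² - 4·(9) = 0, so r = 3 is a repeated root.
Hence y_h = (C1 + C2*t)*exp(3*t).
Apply the initial conditions: y(0) = C1 = -2 and y'(0) = C2 + 3*C1 = -2. Solving gives C1 = -2, C2 = 4.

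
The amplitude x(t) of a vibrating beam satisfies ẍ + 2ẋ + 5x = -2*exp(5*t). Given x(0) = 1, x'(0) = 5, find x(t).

x = -exp(5*t)/20 + 21*cos(2*t)*exp(-t)/20 + 63*exp(-t)*sin(2*t)/20

Characteristic equation r² + 2r + 5 = 0 has discriminant (2)² - 4·(5) = -16 < 0, so r = -1 ± 2i.
Hence x_h = C1*cos(2*t)*exp(-t) + C2*exp(-t)*sin(2*t).
Try x_p = A*exp(5*t). Substituting into the equation and dividing by exp(5*t) gives A = -1/20, so x_p = -exp(5*t)/20.
General solution: x = -exp(5*t)/20 + C1*cos(2*t)*exp(-t) + C2*exp(-t)*sin(2*t).
Apply the initial conditions: x(0) = -1/20 + C1 = 1 and x'(0) = -1/4 - C1 + 2*C2 = 5. Solving gives C1 = 21/20, C2 = 63/20.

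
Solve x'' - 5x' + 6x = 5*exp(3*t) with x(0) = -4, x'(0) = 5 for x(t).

Characteristic equation r² - 5r + 6 = 0 factors as (r - 3)(r - 2) = 0, so r = 3, 2.
Hence x_h = C1*exp(3*t) + C2*exp(2*t).
Since exp(3*t) solves the homogeneous equation (r = 3 is a root of multiplicity 1), multiply the trial by t. Try x_p = A*t*exp(3*t). Substituting into the equation and dividing by exp(3*t) gives A = 5, so x_p = 5*t*exp(3*t).
General solution: x = C1*exp(3*t) + C2*exp(2*t) + 5*t*exp(3*t).
Apply the initial conditions: x(0) = C1 + C2 = -4 and x'(0) = 5 + 2*C2 + 3*C1 = 5. Solving gives C1 = 8, C2 = -12.

x = -12*exp(2*t) + 8*exp(3*t) + 5*t*exp(3*t)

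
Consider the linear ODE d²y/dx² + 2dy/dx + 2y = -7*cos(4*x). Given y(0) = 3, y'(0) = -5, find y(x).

y = -14*sin(4*x)/65 + 49*cos(4*x)/130 - 197*exp(-x)*sin(x)/130 + 341*cos(x)*exp(-x)/130

Characteristic equation r² + 2r + 2 = 0 has discriminant (2)² - 4·(2) = -4 < 0, so r = -1 ± i.
Hence y_h = C1*cos(x)*exp(-x) + C2*exp(-x)*sin(x).
Try y_p = A*cos(4*x) + B*sin(4*x). Substituting and equating the coefficients of cos(4x) and sin(4x) gives A = 49/130, B = -14/65, so y_p = -14*sin(4*x)/65 + 49*cos(4*x)/130.
General solution: y = -14*sin(4*x)/65 + 49*cos(4*x)/130 + C1*cos(x)*exp(-x) + C2*exp(-x)*sin(x).
Apply the initial conditions: y(0) = 49/130 + C1 = 3 and y'(0) = -56/65 + C2 - C1 = -5. Solving gives C1 = 341/130, C2 = -197/130.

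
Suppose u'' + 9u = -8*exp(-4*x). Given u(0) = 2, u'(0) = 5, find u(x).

u = -8*exp(-4*x)/25 + 31*sin(3*x)/25 + 58*cos(3*x)/25

Characteristic equation r² + 9 = 0 has discriminant (0)² - 4·(9) = -36 < 0, so r = ± 3i.
Hence u_h = C1*cos(3*x) + C2*sin(3*x).
Try u_p = A*exp(-4*x). Substituting into the equation and dividing by exp(-4*x) gives A = -8/25, so u_p = -8*exp(-4*x)/25.
General solution: u = -8*exp(-4*x)/25 + C1*cos(3*x) + C2*sin(3*x).
Apply the initial conditions: u(0) = -8/25 + C1 = 2 and u'(0) = 32/25 + 3*C2 = 5. Solving gives C1 = 58/25, C2 = 31/25.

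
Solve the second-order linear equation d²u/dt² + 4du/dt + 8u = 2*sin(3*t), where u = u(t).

Characteristic equation r² + 4r + 8 = 0 has discriminant (4)² - 4·(8) = -16 < 0, so r = -2 ± 2i.
Hence u_h = C1*cos(2*t)*exp(-2*t) + C2*exp(-2*t)*sin(2*t).
Try u_p = A*cos(3*t) + B*sin(3*t). Substituting and equating the coefficients of cos(3t) and sin(3t) gives A = -24/145, B = -2/145, so u_p = -24*cos(3*t)/145 - 2*sin(3*t)/145.

u = -24*cos(3*t)/145 - 2*sin(3*t)/145 + C1*cos(2*t)*exp(-2*t) + C2*exp(-2*t)*sin(2*t)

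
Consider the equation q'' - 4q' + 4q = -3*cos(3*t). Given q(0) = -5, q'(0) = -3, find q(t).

q = -860*exp(2*t)/169 + 15*cos(3*t)/169 + 36*sin(3*t)/169 + 85*t*exp(2*t)/13

Characteristic equation r² - 4r + 4 = 0 has discriminant (-4)² - 4·(4) = 0, so r = 2 is a repeated root.
Hence q_h = (C1 + C2*t)*exp(2*t).
Try q_p = A*cos(3*t) + B*sin(3*t). Substituting and equating the coefficients of cos(3t) and sin(3t) gives A = 15/169, B = 36/169, so q_p = 15*cos(3*t)/169 + 36*sin(3*t)/169.
General solution: q = 15*cos(3*t)/169 + 36*sin(3*t)/169 + C1*exp(2*t) + C2*t*exp(2*t).
Apply the initial conditions: q(0) = 15/169 + C1 = -5 and q'(0) = 108/169 + C2 + 2*C1 = -3. Solving gives C1 = -860/169, C2 = 85/13.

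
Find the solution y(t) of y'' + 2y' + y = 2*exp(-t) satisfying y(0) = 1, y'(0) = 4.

Characteristic equation r² + 2r + 1 = 0 has discriminant (2)² - 4·(1) = 0, so r = -1 is a repeated root.
Hence y_h = (C1 + C2*t)*exp(-t).
Since exp(-t) solves the homogeneous equation (r = -1 is a root of multiplicity 2), multiply the trial by t^2. Try y_p = A*t^2*exp(-t). Substituting into the equation and dividing by exp(-t) gives A = 1, so y_p = t^2*exp(-t).
General solution: y = C1*exp(-t) + t^2*exp(-t) + C2*t*exp(-t).
Apply the initial conditions: y(0) = C1 = 1 and y'(0) = C2 - C1 = 4. Solving gives C1 = 1, C2 = 5.

y = t**2*exp(-t) + 5*t*exp(-t) + exp(-t)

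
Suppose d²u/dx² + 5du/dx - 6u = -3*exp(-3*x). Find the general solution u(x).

u = exp(-3*x)/4 + C1*exp(x) + C2*exp(-6*x)

Characteristic equation r² + 5r - 6 = 0 factors as (r - 1)(r + 6) = 0, so r = 1, -6.
Hence u_h = C1*exp(x) + C2*exp(-6*x).
Try u_p = A*exp(-3*x). Substituting into the equation and dividing by exp(-3*x) gives A = 1/4, so u_p = exp(-3*x)/4.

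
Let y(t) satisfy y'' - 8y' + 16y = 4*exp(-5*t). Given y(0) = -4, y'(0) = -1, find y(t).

Characteristic equation r² - 8r + 16 = 0 has discriminant (-8)² - 4·(16) = 0, so r = 4 is a repeated root.
Hence y_h = (C1 + C2*t)*exp(4*t).
Try y_p = A*exp(-5*t). Substituting into the equation and dividing by exp(-5*t) gives A = 4/81, so y_p = 4*exp(-5*t)/81.
General solution: y = 4*exp(-5*t)/81 + C1*exp(4*t) + C2*t*exp(4*t).
Apply the initial conditions: y(0) = 4/81 + C1 = -4 and y'(0) = -20/81 + C2 + 4*C1 = -1. Solving gives C1 = -328/81, C2 = 139/9.

y = -328*exp(4*t)/81 + 4*exp(-5*t)/81 + 139*t*exp(4*t)/9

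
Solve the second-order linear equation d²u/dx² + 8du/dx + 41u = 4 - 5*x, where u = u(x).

u = 204/1681 - 5*x/41 + C1*cos(5*x)*exp(-4*x) + C2*exp(-4*x)*sin(5*x)

Characteristic equation r² + 8r + 41 = 0 has discriminant (8)² - 4·(41) = -100 < 0, so r = -4 ± 5i.
Hence u_h = C1*cos(5*x)*exp(-4*x) + C2*exp(-4*x)*sin(5*x).
For the particular solution try u_p = A0 + A1*x. Substituting and matching coefficients of each power of x gives A0 = 204/1681, A1 = -5/41, so u_p = 204/1681 - 5*x/41.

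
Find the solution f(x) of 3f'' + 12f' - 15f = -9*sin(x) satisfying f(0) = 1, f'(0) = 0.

f = 3*cos(x)/13 + 7*exp(x)/12 + 9*sin(x)/26 + 29*exp(-5*x)/156

Divide through by 3: f'' + 4f' - 5f = -3*sin(x).
Characteristic equation r² + 4r - 5 = 0 factors as (r + 5)(r - 1) = 0, so r = -5, 1.
Hence f_h = C1*exp(-5*x) + C2*exp(x).
Try f_p = A*cos(x) + B*sin(x). Substituting and equating the coefficients of cos(x) and sin(x) gives A = 3/13, B = 9/26, so f_p = 3*cos(x)/13 + 9*sin(x)/26.
General solution: f = 3*cos(x)/13 + 9*sin(x)/26 + C1*exp(-5*x) + C2*exp(x).
Apply the initial conditions: f(0) = 3/13 + C1 + C2 = 1 and f'(0) = 9/26 + C2 - 5*C1 = 0. Solving gives C1 = 29/156, C2 = 7/12.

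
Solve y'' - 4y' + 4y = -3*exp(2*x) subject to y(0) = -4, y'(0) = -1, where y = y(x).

Characteristic equation r² - 4r + 4 = 0 has discriminant (-4)² - 4·(4) = 0, so r = 2 is a repeated root.
Hence y_h = (C1 + C2*x)*exp(2*x).
Since exp(2*x) solves the homogeneous equation (r = 2 is a root of multiplicity 2), multiply the trial by x^2. Try y_p = A*x^2*exp(2*x). Substituting into the equation and dividing by exp(2*x) gives A = -3/2, so y_p = -3*x^2*exp(2*x)/2.
General solution: y = C1*exp(2*x) - 3*x^2*exp(2*x)/2 + C2*x*exp(2*x).
Apply the initial conditions: y(0) = C1 = -4 and y'(0) = C2 + 2*C1 = -1. Solving gives C1 = -4, C2 = 7.

y = -4*exp(2*x) + 7*x*exp(2*x) - 3*x**2*exp(2*x)/2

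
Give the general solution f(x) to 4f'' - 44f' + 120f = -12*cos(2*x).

Divide through by 4: f'' - 11f' + 30f = -3*cos(2*x).
Characteristic equation r² - 11r + 30 = 0 factors as (r - 5)(r - 6) = 0, so r = 5, 6.
Hence f_h = C1*exp(5*x) + C2*exp(6*x).
Try f_p = A*cos(2*x) + B*sin(2*x). Substituting and equating the coefficients of cos(2x) and sin(2x) gives A = -39/580, B = 33/580, so f_p = -39*cos(2*x)/580 + 33*sin(2*x)/580.

f = -39*cos(2*x)/580 + 33*sin(2*x)/580 + C1*exp(5*x) + C2*exp(6*x)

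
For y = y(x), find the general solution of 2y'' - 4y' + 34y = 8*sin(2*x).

Divide through by 2: y'' - 2y' + 17y = 4*sin(2*x).
Characteristic equation r² - 2r + 17 = 0 has discriminant (-2)² - 4·(17) = -64 < 0, so r = 1 ± 4i.
Hence y_h = C1*cos(4*x)*exp(x) + C2*exp(x)*sin(4*x).
Try y_p = A*cos(2*x) + B*sin(2*x). Substituting and equating the coefficients of cos(2x) and sin(2x) gives A = 16/185, B = 52/185, so y_p = 16*cos(2*x)/185 + 52*sin(2*x)/185.

y = 16*cos(2*x)/185 + 52*sin(2*x)/185 + C1*cos(4*x)*exp(x) + C2*exp(x)*sin(4*x)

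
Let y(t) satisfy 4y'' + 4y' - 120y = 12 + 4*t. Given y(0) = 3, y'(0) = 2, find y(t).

Divide through by 4: y'' + y' - 30y = 3 + t.
Characteristic equation r² + r - 30 = 0 factors as (r - 5)(r + 6) = 0, so r = 5, -6.
Hence y_h = C1*exp(5*t) + C2*exp(-6*t).
For the particular solution try y_p = A0 + A1*t. Substituting and matching coefficients of each power of t gives A0 = -91/900, A1 = -1/30, so y_p = -91/900 - t/30.
General solution: y = -91/900 - t/30 + C1*exp(5*t) + C2*exp(-6*t).
Apply the initial conditions: y(0) = -91/900 + C1 + C2 = 3 and y'(0) = -1/30 - 6*C2 + 5*C1 = 2. Solving gives C1 = 516/275, C2 = 485/396.

y = -91/900 - t/30 + 485*exp(-6*t)/396 + 516*exp(5*t)/275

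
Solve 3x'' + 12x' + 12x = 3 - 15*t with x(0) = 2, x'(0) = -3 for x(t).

x = 3/2 + exp(-2*t)/2 - 5*t/4 - 3*t*exp(-2*t)/4

Divide through by 3: x'' + 4x' + 4x = 1 - 5*t.
Characteristic equation r² + 4r + 4 = 0 has discriminant (4)² - 4·(4) = 0, so r = -2 is a repeated root.
Hence x_h = (C1 + C2*t)*exp(-2*t).
For the particular solution try x_p = A0 + A1*t. Substituting and matching coefficients of each power of t gives A0 = 3/2, A1 = -5/4, so x_p = 3/2 - 5*t/4.
General solution: x = 3/2 - 5*t/4 + C1*exp(-2*t) + C2*t*exp(-2*t).
Apply the initial conditions: x(0) = 3/2 + C1 = 2 and x'(0) = -5/4 + C2 - 2*C1 = -3. Solving gives C1 = 1/2, C2 = -3/4.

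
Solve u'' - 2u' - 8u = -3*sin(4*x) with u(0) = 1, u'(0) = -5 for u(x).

Characteristic equation r² - 2r - 8 = 0 factors as (r + 2)(r - 4) = 0, so r = -2, 4.
Hence u_h = C1*exp(-2*x) + C2*exp(4*x).
Try u_p = A*cos(4*x) + B*sin(4*x). Substituting and equating the coefficients of cos(4x) and sin(4x) gives A = -3/80, B = 9/80, so u_p = -3*cos(4*x)/80 + 9*sin(4*x)/80.
General solution: u = -3*cos(4*x)/80 + 9*sin(4*x)/80 + C1*exp(-2*x) + C2*exp(4*x).
Apply the initial conditions: u(0) = -3/80 + C1 + C2 = 1 and u'(0) = 9/20 - 2*C1 + 4*C2 = -5. Solving gives C1 = 8/5, C2 = -9/16.

u = -9*exp(4*x)/16 - 3*cos(4*x)/80 + 8*exp(-2*x)/5 + 9*sin(4*x)/80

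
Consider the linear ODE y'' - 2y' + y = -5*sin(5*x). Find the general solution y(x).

Characteristic equation r² - 2r + 1 = 0 has discriminant (-2)² - 4·(1) = 0, so r = 1 is a repeated root.
Hence y_h = (C1 + C2*x)*exp(x).
Try y_p = A*cos(5*x) + B*sin(5*x). Substituting and equating the coefficients of cos(5x) and sin(5x) gives A = -25/338, B = 30/169, so y_p = -25*cos(5*x)/338 + 30*sin(5*x)/169.

y = -25*cos(5*x)/338 + 30*sin(5*x)/169 + C1*exp(x) + C2*x*exp(x)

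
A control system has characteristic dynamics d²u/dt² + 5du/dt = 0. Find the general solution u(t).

u = C2 + C1*exp(-5*t)

Characteristic equation r² + 5r = 0 factors as (r + 5)r = 0, so r = -5, 0.
Hence u_h = C1*exp(-5*t) + C2.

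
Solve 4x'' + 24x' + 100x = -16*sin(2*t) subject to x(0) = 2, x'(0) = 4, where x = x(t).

x = -28*sin(2*t)/195 + 16*cos(2*t)/195 + 374*cos(4*t)*exp(-3*t)/195 + 979*exp(-3*t)*sin(4*t)/390

Divide through by 4: x'' + 6x' + 25x = -4*sin(2*t).
Characteristic equation r² + 6r + 25 = 0 has discriminant (6)² - 4·(25) = -64 < 0, so r = -3 ± 4i.
Hence x_h = C1*cos(4*t)*exp(-3*t) + C2*exp(-3*t)*sin(4*t).
Try x_p = A*cos(2*t) + B*sin(2*t). Substituting and equating the coefficients of cos(2t) and sin(2t) gives A = 16/195, B = -28/195, so x_p = -28*sin(2*t)/195 + 16*cos(2*t)/195.
General solution: x = -28*sin(2*t)/195 + 16*cos(2*t)/195 + C1*cos(4*t)*exp(-3*t) + C2*exp(-3*t)*sin(4*t).
Apply the initial conditions: x(0) = 16/195 + C1 = 2 and x'(0) = -56/195 - 3*C1 + 4*C2 = 4. Solving gives C1 = 374/195, C2 = 979/390.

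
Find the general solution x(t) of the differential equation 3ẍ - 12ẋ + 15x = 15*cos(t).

Divide through by 3: x'' - 4x' + 5x = 5*cos(t).
Characteristic equation r² - 4r + 5 = 0 has discriminant (-4)² - 4·(5) = -4 < 0, so r = 2 ± i.
Hence x_h = C1*cos(t)*exp(2*t) + C2*exp(2*t)*sin(t).
Try x_p = A*cos(t) + B*sin(t). Substituting and equating the coefficients of cos(t) and sin(t) gives A = 5/8, B = -5/8, so x_p = -5*sin(t)/8 + 5*cos(t)/8.

x = -5*sin(t)/8 + 5*cos(t)/8 + C1*cos(t)*exp(2*t) + C2*exp(2*t)*sin(t)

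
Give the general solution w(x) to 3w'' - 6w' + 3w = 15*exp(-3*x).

w = 5*exp(-3*x)/16 + C1*exp(x) + C2*x*exp(x)

Divide through by 3: w'' - 2w' + w = 5*exp(-3*x).
Characteristic equation r² - 2r + 1 = 0 has discriminant (-2)² - 4·(1) = 0, so r = 1 is a repeated root.
Hence w_h = (C1 + C2*x)*exp(x).
Try w_p = A*exp(-3*x). Substituting into the equation and dividing by exp(-3*x) gives A = 5/16, so w_p = 5*exp(-3*x)/16.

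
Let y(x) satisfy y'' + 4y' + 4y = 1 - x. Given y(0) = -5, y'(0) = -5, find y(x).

Characteristic equation r² + 4r + 4 = 0 has discriminant (4)² - 4·(4) = 0, so r = -2 is a repeated root.
Hence y_h = (C1 + C2*x)*exp(-2*x).
For the particular solution try y_p = A0 + A1*x. Substituting and matching coefficients of each power of x gives A0 = 1/2, A1 = -1/4, so y_p = 1/2 - x/4.
General solution: y = 1/2 - x/4 + C1*exp(-2*x) + C2*x*exp(-2*x).
Apply the initial conditions: y(0) = 1/2 + C1 = -5 and y'(0) = -1/4 + C2 - 2*C1 = -5. Solving gives C1 = -11/2, C2 = -63/4.

y = 1/2 - 11*exp(-2*x)/2 - x/4 - 63*x*exp(-2*x)/4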